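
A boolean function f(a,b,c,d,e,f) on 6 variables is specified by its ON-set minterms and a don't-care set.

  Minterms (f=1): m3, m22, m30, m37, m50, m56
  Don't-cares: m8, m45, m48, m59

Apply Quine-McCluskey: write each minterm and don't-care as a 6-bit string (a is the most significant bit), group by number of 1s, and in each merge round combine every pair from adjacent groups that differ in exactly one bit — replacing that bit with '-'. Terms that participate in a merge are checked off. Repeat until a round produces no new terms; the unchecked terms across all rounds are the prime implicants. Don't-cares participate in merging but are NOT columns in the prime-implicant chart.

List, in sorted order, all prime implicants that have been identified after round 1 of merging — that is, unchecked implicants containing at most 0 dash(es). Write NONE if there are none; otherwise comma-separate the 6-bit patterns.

000011, 001000, 111011

Round 0: 000011 001000 010110✓ 011110✓ 100101✓ 101101✓ 110000✓ 110010✓ 111000✓ 111011
Round 1: 01-110 10-101 11-000 1100-0
PIs = {000011, 001000, 01-110, 10-101, 11-000, 1100-0, 111011}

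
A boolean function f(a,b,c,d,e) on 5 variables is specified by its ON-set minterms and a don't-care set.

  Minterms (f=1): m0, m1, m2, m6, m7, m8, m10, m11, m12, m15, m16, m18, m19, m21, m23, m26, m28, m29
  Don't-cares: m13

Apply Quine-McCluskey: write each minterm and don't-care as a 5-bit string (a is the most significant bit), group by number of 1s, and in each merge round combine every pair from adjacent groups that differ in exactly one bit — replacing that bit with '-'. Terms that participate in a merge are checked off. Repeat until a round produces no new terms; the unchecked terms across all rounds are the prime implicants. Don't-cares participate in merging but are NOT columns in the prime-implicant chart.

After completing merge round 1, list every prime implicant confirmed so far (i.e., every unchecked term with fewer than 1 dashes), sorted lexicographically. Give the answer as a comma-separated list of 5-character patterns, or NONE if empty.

[col 0] 00000*, 00001*, 00010*, 00110*, 00111*, 01000*, 01010*, 01011*, 01100*, 01101*, 01111*, 10000*, 10010*, 10011*, 10101*, 10111*, 11010*, 11100*, 11101*
[col 1] -0000*, -0010*, -0111, -1010*, -1100*, -1101*, 0-000*, 0-010*, 0-111, 00-10, 000-0*, 0000-, 0011-, 01-00, 01-11, 010-0*, 0101-, 011-1, 0110-*, 1-010*, 1-101, 10-11, 100-0*, 1001-, 101-1, 1110-*
[col 2] --010, -00-0, -110-, 0-0-0
Prime implicants: --010, -00-0, -0111, -110-, 0-0-0, 0-111, 00-10, 0000-, 0011-, 01-00, 01-11, 0101-, 011-1, 1-101, 10-11, 1001-, 101-1

NONE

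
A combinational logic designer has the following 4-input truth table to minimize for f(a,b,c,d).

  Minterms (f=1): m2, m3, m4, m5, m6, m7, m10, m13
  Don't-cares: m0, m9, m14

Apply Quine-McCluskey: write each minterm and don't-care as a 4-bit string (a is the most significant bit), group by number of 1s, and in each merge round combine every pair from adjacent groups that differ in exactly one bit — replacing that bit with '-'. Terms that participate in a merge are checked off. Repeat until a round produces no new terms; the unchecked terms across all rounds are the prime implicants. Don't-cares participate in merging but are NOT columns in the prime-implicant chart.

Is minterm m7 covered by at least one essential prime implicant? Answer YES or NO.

[col 0] 0000*, 0010*, 0011*, 0100*, 0101*, 0110*, 0111*, 1001*, 1010*, 1101*, 1110*
[col 1] -010*, -101, -110*, 0-00*, 0-10*, 0-11*, 00-0*, 001-*, 01-0*, 01-1*, 010-*, 011-*, 1-01, 1-10*
[col 2] --10, 0--0, 0-1-, 01--
Prime implicants: --10, -101, 0--0, 0-1-, 01--, 1-01
PI chart (minterm → PIs covering it):
  2 | --10,0--0,0-1-
  3 | 0-1-  (sole → essential)
  4 | 0--0,01--
  5 | -101,01--
  6 | --10,0--0,0-1-,01--
  7 | 0-1-,01--
  10 | --10  (sole → essential)
  13 | -101,1-01
Essential prime implicants: --10, 0-1-

YES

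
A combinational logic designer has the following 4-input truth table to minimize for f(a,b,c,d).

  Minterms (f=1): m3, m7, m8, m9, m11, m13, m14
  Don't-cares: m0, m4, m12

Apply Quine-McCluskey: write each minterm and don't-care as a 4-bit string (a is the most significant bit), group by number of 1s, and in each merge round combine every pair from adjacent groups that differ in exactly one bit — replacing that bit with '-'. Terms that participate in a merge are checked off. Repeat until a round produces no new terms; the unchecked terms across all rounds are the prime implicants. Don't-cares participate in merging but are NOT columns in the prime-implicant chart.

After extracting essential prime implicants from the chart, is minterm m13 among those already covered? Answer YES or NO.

YES

size-2^0 implicants → 0000(✓)  0011(✓)  0100(✓)  0111(✓)  1000(✓)  1001(✓)  1011(✓)  1100(✓)  1101(✓)  1110(✓)
size-2^1 implicants → -000(✓)  -011  -100(✓)  0-00(✓)  0-11  1-00(✓)  1-01(✓)  10-1  100-(✓)  11-0  110-(✓)
size-2^2 implicants → --00  1-0-
Unchecked terms (primes): --00, -011, 0-11, 1-0-, 10-1, 11-0
Minterm coverage:
  m3 ⊆ -011,0-11
  m7 ⊆ 0-11 [E]
  m8 ⊆ --00,1-0-
  m9 ⊆ 1-0-,10-1
  m11 ⊆ -011,10-1
  m13 ⊆ 1-0- [E]
  m14 ⊆ 11-0 [E]
E = {0-11, 1-0-, 11-0}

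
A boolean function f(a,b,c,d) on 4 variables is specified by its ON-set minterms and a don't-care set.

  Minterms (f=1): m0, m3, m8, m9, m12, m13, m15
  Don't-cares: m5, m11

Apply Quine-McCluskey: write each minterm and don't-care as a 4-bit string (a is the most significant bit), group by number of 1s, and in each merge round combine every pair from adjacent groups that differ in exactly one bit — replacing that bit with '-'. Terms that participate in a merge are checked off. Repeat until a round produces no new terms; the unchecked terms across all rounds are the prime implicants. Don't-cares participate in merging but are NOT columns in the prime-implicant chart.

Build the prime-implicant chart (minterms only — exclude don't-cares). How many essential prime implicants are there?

size-2^0 implicants → 0000(✓)  0011(✓)  0101(✓)  1000(✓)  1001(✓)  1011(✓)  1100(✓)  1101(✓)  1111(✓)
size-2^1 implicants → -000  -011  -101  1-00(✓)  1-01(✓)  1-11(✓)  10-1(✓)  100-(✓)  11-1(✓)  110-(✓)
size-2^2 implicants → 1--1  1-0-
Unchecked terms (primes): -000, -011, -101, 1--1, 1-0-
Minterm coverage:
  m0 ⊆ -000 [E]
  m3 ⊆ -011 [E]
  m8 ⊆ -000,1-0-
  m9 ⊆ 1--1,1-0-
  m12 ⊆ 1-0- [E]
  m13 ⊆ -101,1--1,1-0-
  m15 ⊆ 1--1 [E]
E = {-000, -011, 1--1, 1-0-}

4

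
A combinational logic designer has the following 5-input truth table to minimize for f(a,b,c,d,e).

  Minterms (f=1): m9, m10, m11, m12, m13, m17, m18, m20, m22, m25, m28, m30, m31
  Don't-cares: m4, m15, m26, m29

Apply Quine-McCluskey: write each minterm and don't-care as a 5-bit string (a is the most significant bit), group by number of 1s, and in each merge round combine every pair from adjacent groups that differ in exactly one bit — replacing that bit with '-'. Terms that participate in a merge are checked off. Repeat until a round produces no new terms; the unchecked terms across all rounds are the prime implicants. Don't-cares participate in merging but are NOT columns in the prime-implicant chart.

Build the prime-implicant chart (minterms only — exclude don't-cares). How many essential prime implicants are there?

2

Round 0: 00100✓ 01001✓ 01010✓ 01011✓ 01100✓ 01101✓ 01111✓ 10001✓ 10010✓ 10100✓ 10110✓ 11001✓ 11010✓ 11100✓ 11101✓ 11110✓ 11111✓
Round 1: -0100✓ -1001✓ -1010 -1100✓ -1101✓ -1111✓ 0-100✓ 01-01✓ 01-11✓ 010-1✓ 0101- 011-1✓ 0110-✓ 1-001 1-010✓ 1-100✓ 1-110✓ 10-10✓ 101-0✓ 11-01✓ 11-10✓ 111-0✓ 111-1✓ 1110-✓ 1111-✓
Round 2: --100 -1-01 -11-1 -110- 01--1 1--10 1-1-0 111--
PIs = {--100, -1-01, -1010, -11-1, -110-, 01--1, 0101-, 1--10, 1-001, 1-1-0, 111--}
Coverage chart:
  m9: -1-01,01--1
  m10: -1010,0101-
  m11: 01--1,0101-
  m12: --100,-110-
  m13: -1-01,-11-1,-110-,01--1
  m17: 1-001 ←essential
  m18: 1--10 ←essential
  m20: --100,1-1-0
  m22: 1--10,1-1-0
  m25: -1-01,1-001
  m28: --100,-110-,1-1-0,111--
  m30: 1--10,1-1-0,111--
  m31: -11-1,111--
Essential: 1--10, 1-001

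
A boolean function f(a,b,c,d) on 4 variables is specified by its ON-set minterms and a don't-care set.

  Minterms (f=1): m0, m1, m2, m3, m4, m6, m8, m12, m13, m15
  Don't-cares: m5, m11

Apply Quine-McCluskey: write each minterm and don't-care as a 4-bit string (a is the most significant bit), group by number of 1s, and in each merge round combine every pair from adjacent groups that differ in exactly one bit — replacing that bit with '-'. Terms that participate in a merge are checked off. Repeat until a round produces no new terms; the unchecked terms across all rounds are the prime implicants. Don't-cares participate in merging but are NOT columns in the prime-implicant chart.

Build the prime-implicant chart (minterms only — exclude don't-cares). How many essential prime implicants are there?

2

[col 0] 0000*, 0001*, 0010*, 0011*, 0100*, 0101*, 0110*, 1000*, 1011*, 1100*, 1101*, 1111*
[col 1] -000*, -011, -100*, -101*, 0-00*, 0-01*, 0-10*, 00-0*, 00-1*, 000-*, 001-*, 01-0*, 010-*, 1-00*, 1-11, 11-1, 110-*
[col 2] --00, -10-, 0--0, 0-0-, 00--
Prime implicants: --00, -011, -10-, 0--0, 0-0-, 00--, 1-11, 11-1
PI chart (minterm → PIs covering it):
  0 | --00,0--0,0-0-,00--
  1 | 0-0-,00--
  2 | 0--0,00--
  3 | -011,00--
  4 | --00,-10-,0--0,0-0-
  6 | 0--0  (sole → essential)
  8 | --00  (sole → essential)
  12 | --00,-10-
  13 | -10-,11-1
  15 | 1-11,11-1
Essential prime implicants: --00, 0--0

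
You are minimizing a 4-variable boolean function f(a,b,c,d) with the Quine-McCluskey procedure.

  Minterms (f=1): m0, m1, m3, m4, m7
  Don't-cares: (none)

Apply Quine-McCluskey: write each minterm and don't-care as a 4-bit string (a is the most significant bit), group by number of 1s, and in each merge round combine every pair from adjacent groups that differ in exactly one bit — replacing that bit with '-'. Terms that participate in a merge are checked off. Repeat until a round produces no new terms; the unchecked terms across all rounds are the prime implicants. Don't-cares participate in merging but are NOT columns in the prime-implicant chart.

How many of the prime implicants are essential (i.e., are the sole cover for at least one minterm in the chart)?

Round 0: 0000✓ 0001✓ 0011✓ 0100✓ 0111✓
Round 1: 0-00 0-11 00-1 000-
PIs = {0-00, 0-11, 00-1, 000-}
Coverage chart:
  m0: 0-00,000-
  m1: 00-1,000-
  m3: 0-11,00-1
  m4: 0-00 ←essential
  m7: 0-11 ←essential
Essential: 0-00, 0-11

2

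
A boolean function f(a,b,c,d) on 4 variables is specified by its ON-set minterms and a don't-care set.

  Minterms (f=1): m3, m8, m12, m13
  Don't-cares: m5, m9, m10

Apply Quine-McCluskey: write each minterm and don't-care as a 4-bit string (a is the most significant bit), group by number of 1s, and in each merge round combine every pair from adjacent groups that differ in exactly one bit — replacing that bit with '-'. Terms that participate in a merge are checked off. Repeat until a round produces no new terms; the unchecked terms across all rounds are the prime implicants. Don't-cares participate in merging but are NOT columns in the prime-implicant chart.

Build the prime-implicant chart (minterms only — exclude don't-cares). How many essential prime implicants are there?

2

size-2^0 implicants → 0011  0101(✓)  1000(✓)  1001(✓)  1010(✓)  1100(✓)  1101(✓)
size-2^1 implicants → -101  1-00(✓)  1-01(✓)  10-0  100-(✓)  110-(✓)
size-2^2 implicants → 1-0-
Unchecked terms (primes): -101, 0011, 1-0-, 10-0
Minterm coverage:
  m3 ⊆ 0011 [E]
  m8 ⊆ 1-0-,10-0
  m12 ⊆ 1-0- [E]
  m13 ⊆ -101,1-0-
E = {0011, 1-0-}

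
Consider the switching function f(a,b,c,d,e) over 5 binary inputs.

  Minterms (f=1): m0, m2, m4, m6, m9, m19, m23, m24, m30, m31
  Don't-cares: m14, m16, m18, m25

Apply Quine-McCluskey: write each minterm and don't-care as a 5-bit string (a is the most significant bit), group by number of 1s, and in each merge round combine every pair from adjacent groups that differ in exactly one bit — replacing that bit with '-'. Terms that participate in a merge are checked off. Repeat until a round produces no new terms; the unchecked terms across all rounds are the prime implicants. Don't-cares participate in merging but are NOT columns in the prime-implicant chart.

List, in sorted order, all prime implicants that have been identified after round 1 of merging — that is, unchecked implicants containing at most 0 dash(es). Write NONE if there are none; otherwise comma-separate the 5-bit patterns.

Round 0: 00000✓ 00010✓ 00100✓ 00110✓ 01001✓ 01110✓ 10000✓ 10010✓ 10011✓ 10111✓ 11000✓ 11001✓ 11110✓ 11111✓
Round 1: -0000✓ -0010✓ -1001 -1110 0-110 00-00✓ 00-10✓ 000-0✓ 001-0✓ 1-000 1-111 10-11 100-0✓ 1001- 1100- 1111-
Round 2: -00-0 00--0
PIs = {-00-0, -1001, -1110, 0-110, 00--0, 1-000, 1-111, 10-11, 1001-, 1100-, 1111-}

NONE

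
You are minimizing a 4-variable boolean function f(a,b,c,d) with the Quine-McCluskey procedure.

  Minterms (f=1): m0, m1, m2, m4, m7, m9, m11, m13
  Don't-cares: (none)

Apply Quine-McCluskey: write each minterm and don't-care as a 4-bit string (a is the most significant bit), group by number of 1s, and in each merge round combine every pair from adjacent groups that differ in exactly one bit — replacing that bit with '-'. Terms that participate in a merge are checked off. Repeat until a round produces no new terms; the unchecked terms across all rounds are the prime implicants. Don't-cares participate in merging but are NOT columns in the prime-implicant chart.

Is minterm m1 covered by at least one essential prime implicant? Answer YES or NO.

size-2^0 implicants → 0000(✓)  0001(✓)  0010(✓)  0100(✓)  0111  1001(✓)  1011(✓)  1101(✓)
size-2^1 implicants → -001  0-00  00-0  000-  1-01  10-1
Unchecked terms (primes): -001, 0-00, 00-0, 000-, 0111, 1-01, 10-1
Minterm coverage:
  m0 ⊆ 0-00,00-0,000-
  m1 ⊆ -001,000-
  m2 ⊆ 00-0 [E]
  m4 ⊆ 0-00 [E]
  m7 ⊆ 0111 [E]
  m9 ⊆ -001,1-01,10-1
  m11 ⊆ 10-1 [E]
  m13 ⊆ 1-01 [E]
E = {0-00, 00-0, 0111, 1-01, 10-1}

NO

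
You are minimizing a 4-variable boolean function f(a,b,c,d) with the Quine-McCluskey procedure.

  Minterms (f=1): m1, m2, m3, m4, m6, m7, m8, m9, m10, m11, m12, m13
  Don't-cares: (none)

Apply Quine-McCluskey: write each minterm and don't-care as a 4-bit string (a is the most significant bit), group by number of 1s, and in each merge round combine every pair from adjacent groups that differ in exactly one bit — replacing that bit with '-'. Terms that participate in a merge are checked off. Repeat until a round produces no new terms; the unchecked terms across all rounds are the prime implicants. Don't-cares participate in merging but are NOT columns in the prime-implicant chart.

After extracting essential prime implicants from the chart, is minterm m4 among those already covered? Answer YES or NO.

size-2^0 implicants → 0001(✓)  0010(✓)  0011(✓)  0100(✓)  0110(✓)  0111(✓)  1000(✓)  1001(✓)  1010(✓)  1011(✓)  1100(✓)  1101(✓)
size-2^1 implicants → -001(✓)  -010(✓)  -011(✓)  -100  0-10(✓)  0-11(✓)  00-1(✓)  001-(✓)  01-0  011-(✓)  1-00(✓)  1-01(✓)  10-0(✓)  10-1(✓)  100-(✓)  101-(✓)  110-(✓)
size-2^2 implicants → -0-1  -01-  0-1-  1-0-  10--
Unchecked terms (primes): -0-1, -01-, -100, 0-1-, 01-0, 1-0-, 10--
Minterm coverage:
  m1 ⊆ -0-1 [E]
  m2 ⊆ -01-,0-1-
  m3 ⊆ -0-1,-01-,0-1-
  m4 ⊆ -100,01-0
  m6 ⊆ 0-1-,01-0
  m7 ⊆ 0-1- [E]
  m8 ⊆ 1-0-,10--
  m9 ⊆ -0-1,1-0-,10--
  m10 ⊆ -01-,10--
  m11 ⊆ -0-1,-01-,10--
  m12 ⊆ -100,1-0-
  m13 ⊆ 1-0- [E]
E = {-0-1, 0-1-, 1-0-}

NO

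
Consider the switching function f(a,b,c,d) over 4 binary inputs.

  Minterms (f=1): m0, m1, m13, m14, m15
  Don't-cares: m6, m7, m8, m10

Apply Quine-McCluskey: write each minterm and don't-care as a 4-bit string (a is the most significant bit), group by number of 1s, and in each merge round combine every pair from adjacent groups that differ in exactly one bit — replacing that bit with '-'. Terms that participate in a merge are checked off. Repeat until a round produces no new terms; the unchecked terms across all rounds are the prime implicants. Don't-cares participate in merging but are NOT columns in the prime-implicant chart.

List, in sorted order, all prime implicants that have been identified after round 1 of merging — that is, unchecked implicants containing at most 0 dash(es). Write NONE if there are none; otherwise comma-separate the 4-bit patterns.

NONE

[col 0] 0000*, 0001*, 0110*, 0111*, 1000*, 1010*, 1101*, 1110*, 1111*
[col 1] -000, -110*, -111*, 000-, 011-*, 1-10, 10-0, 11-1, 111-*
[col 2] -11-
Prime implicants: -000, -11-, 000-, 1-10, 10-0, 11-1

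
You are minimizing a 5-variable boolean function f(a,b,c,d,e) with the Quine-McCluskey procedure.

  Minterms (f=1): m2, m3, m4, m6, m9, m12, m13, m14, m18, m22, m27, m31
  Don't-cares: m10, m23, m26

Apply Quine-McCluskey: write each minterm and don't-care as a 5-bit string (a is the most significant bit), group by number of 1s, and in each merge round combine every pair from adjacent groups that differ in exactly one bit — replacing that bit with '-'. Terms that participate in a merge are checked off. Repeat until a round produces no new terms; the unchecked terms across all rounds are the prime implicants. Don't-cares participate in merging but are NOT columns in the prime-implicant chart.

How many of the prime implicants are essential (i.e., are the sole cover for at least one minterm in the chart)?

3

[col 0] 00010*, 00011*, 00100*, 00110*, 01001*, 01010*, 01100*, 01101*, 01110*, 10010*, 10110*, 10111*, 11010*, 11011*, 11111*
[col 1] -0010*, -0110*, -1010*, 0-010*, 0-100*, 0-110*, 00-10*, 0001-, 001-0*, 01-01, 01-10*, 011-0*, 0110-, 1-010*, 1-111, 10-10*, 1011-, 11-11, 1101-
[col 2] --010, -0-10, 0--10, 0-1-0
Prime implicants: --010, -0-10, 0--10, 0-1-0, 0001-, 01-01, 0110-, 1-111, 1011-, 11-11, 1101-
PI chart (minterm → PIs covering it):
  2 | --010,-0-10,0--10,0001-
  3 | 0001-  (sole → essential)
  4 | 0-1-0  (sole → essential)
  6 | -0-10,0--10,0-1-0
  9 | 01-01  (sole → essential)
  12 | 0-1-0,0110-
  13 | 01-01,0110-
  14 | 0--10,0-1-0
  18 | --010,-0-10
  22 | -0-10,1011-
  27 | 11-11,1101-
  31 | 1-111,11-11
Essential prime implicants: 0-1-0, 0001-, 01-01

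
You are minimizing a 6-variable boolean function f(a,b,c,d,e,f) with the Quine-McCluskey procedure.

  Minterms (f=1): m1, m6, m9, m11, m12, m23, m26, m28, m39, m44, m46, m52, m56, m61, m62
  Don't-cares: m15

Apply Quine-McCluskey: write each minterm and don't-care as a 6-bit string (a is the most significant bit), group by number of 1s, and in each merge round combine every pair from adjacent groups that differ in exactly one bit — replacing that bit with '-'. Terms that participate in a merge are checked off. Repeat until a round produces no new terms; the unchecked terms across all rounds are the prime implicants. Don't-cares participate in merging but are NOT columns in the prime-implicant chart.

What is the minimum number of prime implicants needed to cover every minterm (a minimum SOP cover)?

size-2^0 implicants → 000001(✓)  000110  001001(✓)  001011(✓)  001100(✓)  001111(✓)  010111  011010  011100(✓)  100111  101100(✓)  101110(✓)  110100  111000  111101  111110(✓)
size-2^1 implicants → -01100  0-1100  00-001  001-11  0010-1  1-1110  1011-0
Unchecked terms (primes): -01100, 0-1100, 00-001, 000110, 001-11, 0010-1, 010111, 011010, 1-1110, 100111, 1011-0, 110100, 111000, 111101
Minterm coverage:
  m1 ⊆ 00-001 [E]
  m6 ⊆ 000110 [E]
  m9 ⊆ 00-001,0010-1
  m11 ⊆ 001-11,0010-1
  m12 ⊆ -01100,0-1100
  m23 ⊆ 010111 [E]
  m26 ⊆ 011010 [E]
  m28 ⊆ 0-1100 [E]
  m39 ⊆ 100111 [E]
  m44 ⊆ -01100,1011-0
  m46 ⊆ 1-1110,1011-0
  m52 ⊆ 110100 [E]
  m56 ⊆ 111000 [E]
  m61 ⊆ 111101 [E]
  m62 ⊆ 1-1110 [E]
E = {0-1100, 00-001, 000110, 010111, 011010, 1-1110, 100111, 110100, 111000, 111101}
Petrick residual → -01100, 001-11
Cover = b'cde'f' + a'cde'f' + a'b'd'e'f + a'b'c'def' + a'b'cef + a'bc'def + a'bcd'ef' + acdef' + ab'c'def + abc'de'f' + abcd'e'f' + abcde'f  |cover|=12

12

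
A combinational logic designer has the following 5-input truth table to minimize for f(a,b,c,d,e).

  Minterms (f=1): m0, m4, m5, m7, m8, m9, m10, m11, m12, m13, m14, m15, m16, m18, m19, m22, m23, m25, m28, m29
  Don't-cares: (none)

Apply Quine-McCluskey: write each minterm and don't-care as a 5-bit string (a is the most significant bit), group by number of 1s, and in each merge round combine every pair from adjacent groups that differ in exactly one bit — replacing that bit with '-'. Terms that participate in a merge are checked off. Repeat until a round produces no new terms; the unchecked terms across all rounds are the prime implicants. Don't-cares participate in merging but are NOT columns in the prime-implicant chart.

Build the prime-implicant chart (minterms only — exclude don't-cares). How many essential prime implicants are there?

size-2^0 implicants → 00000(✓)  00100(✓)  00101(✓)  00111(✓)  01000(✓)  01001(✓)  01010(✓)  01011(✓)  01100(✓)  01101(✓)  01110(✓)  01111(✓)  10000(✓)  10010(✓)  10011(✓)  10110(✓)  10111(✓)  11001(✓)  11100(✓)  11101(✓)
size-2^1 implicants → -0000  -0111  -1001(✓)  -1100(✓)  -1101(✓)  0-000(✓)  0-100(✓)  0-101(✓)  0-111(✓)  00-00(✓)  001-1(✓)  0010-(✓)  01-00(✓)  01-01(✓)  01-10(✓)  01-11(✓)  010-0(✓)  010-1(✓)  0100-(✓)  0101-(✓)  011-0(✓)  011-1(✓)  0110-(✓)  0111-(✓)  10-10(✓)  10-11(✓)  100-0  1001-(✓)  1011-(✓)  11-01(✓)  1110-(✓)
size-2^2 implicants → -1-01  -110-  0--00  0-1-1  0-10-  01--0(✓)  01--1(✓)  01-0-(✓)  01-1-(✓)  010--(✓)  011--(✓)  10-1-
size-2^3 implicants → 01---
Unchecked terms (primes): -0000, -0111, -1-01, -110-, 0--00, 0-1-1, 0-10-, 01---, 10-1-, 100-0
Minterm coverage:
  m0 ⊆ -0000,0--00
  m4 ⊆ 0--00,0-10-
  m5 ⊆ 0-1-1,0-10-
  m7 ⊆ -0111,0-1-1
  m8 ⊆ 0--00,01---
  m9 ⊆ -1-01,01---
  m10 ⊆ 01--- [E]
  m11 ⊆ 01--- [E]
  m12 ⊆ -110-,0--00,0-10-,01---
  m13 ⊆ -1-01,-110-,0-1-1,0-10-,01---
  m14 ⊆ 01--- [E]
  m15 ⊆ 0-1-1,01---
  m16 ⊆ -0000,100-0
  m18 ⊆ 10-1-,100-0
  m19 ⊆ 10-1- [E]
  m22 ⊆ 10-1- [E]
  m23 ⊆ -0111,10-1-
  m25 ⊆ -1-01 [E]
  m28 ⊆ -110- [E]
  m29 ⊆ -1-01,-110-
E = {-1-01, -110-, 01---, 10-1-}

4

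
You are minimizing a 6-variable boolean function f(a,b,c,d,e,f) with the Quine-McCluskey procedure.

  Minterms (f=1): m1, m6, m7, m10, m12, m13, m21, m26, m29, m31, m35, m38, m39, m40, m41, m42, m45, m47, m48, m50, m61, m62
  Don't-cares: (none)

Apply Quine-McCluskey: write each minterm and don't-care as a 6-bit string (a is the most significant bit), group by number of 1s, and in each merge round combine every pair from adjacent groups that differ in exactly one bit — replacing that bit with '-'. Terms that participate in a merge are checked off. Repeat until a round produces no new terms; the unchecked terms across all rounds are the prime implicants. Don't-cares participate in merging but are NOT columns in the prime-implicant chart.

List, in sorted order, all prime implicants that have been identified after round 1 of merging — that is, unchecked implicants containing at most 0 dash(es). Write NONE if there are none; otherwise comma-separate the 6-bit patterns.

000001, 111110

size-2^0 implicants → 000001  000110(✓)  000111(✓)  001010(✓)  001100(✓)  001101(✓)  010101(✓)  011010(✓)  011101(✓)  011111(✓)  100011(✓)  100110(✓)  100111(✓)  101000(✓)  101001(✓)  101010(✓)  101101(✓)  101111(✓)  110000(✓)  110010(✓)  111101(✓)  111110
size-2^1 implicants → -00110(✓)  -00111(✓)  -01010  -01101(✓)  -11101(✓)  0-1010  0-1101(✓)  00011-(✓)  00110-  01-101  0111-1  1-1101(✓)  10-111  100-11  10011-(✓)  101-01  1010-0  10100-  1011-1  1100-0
size-2^2 implicants → --1101  -0011-
Unchecked terms (primes): --1101, -0011-, -01010, 0-1010, 000001, 00110-, 01-101, 0111-1, 10-111, 100-11, 101-01, 1010-0, 10100-, 1011-1, 1100-0, 111110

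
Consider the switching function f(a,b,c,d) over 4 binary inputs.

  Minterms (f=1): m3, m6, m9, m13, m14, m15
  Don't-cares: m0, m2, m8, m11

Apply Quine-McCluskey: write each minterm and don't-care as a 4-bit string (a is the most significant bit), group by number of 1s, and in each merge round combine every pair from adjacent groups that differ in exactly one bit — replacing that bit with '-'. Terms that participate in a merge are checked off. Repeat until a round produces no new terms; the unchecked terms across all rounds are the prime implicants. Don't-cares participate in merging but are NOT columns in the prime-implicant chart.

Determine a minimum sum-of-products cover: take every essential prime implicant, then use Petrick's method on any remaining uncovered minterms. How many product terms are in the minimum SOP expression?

3

size-2^0 implicants → 0000(✓)  0010(✓)  0011(✓)  0110(✓)  1000(✓)  1001(✓)  1011(✓)  1101(✓)  1110(✓)  1111(✓)
size-2^1 implicants → -000  -011  -110  0-10  00-0  001-  1-01(✓)  1-11(✓)  10-1(✓)  100-  11-1(✓)  111-
size-2^2 implicants → 1--1
Unchecked terms (primes): -000, -011, -110, 0-10, 00-0, 001-, 1--1, 100-, 111-
Minterm coverage:
  m3 ⊆ -011,001-
  m6 ⊆ -110,0-10
  m9 ⊆ 1--1,100-
  m13 ⊆ 1--1 [E]
  m14 ⊆ -110,111-
  m15 ⊆ 1--1,111-
E = {1--1}
Petrick residual → -011, -110
Cover = b'cd + bcd' + ad  |cover|=3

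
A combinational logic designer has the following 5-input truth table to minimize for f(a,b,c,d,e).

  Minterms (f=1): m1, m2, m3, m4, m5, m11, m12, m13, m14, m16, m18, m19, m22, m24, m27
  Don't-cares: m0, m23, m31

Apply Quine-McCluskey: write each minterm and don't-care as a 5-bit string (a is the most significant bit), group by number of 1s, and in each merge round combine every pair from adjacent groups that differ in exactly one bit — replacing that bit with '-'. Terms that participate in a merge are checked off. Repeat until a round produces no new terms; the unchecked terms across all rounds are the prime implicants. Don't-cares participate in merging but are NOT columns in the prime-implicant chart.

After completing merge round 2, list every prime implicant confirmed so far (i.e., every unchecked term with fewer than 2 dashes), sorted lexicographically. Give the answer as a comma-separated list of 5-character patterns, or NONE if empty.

[col 0] 00000*, 00001*, 00010*, 00011*, 00100*, 00101*, 01011*, 01100*, 01101*, 01110*, 10000*, 10010*, 10011*, 10110*, 10111*, 11000*, 11011*, 11111*
[col 1] -0000*, -0010*, -0011*, -1011*, 0-011*, 0-100*, 0-101*, 00-00*, 00-01*, 000-0*, 000-1*, 0000-*, 0001-*, 0010-*, 011-0, 0110-*, 1-000, 1-011*, 1-111*, 10-10*, 10-11*, 100-0*, 1001-*, 1011-*, 11-11*
[col 2] --011, -00-0, -001-, 0-10-, 00-0-, 000--, 1--11, 10-1-
Prime implicants: --011, -00-0, -001-, 0-10-, 00-0-, 000--, 011-0, 1--11, 1-000, 10-1-

011-0, 1-000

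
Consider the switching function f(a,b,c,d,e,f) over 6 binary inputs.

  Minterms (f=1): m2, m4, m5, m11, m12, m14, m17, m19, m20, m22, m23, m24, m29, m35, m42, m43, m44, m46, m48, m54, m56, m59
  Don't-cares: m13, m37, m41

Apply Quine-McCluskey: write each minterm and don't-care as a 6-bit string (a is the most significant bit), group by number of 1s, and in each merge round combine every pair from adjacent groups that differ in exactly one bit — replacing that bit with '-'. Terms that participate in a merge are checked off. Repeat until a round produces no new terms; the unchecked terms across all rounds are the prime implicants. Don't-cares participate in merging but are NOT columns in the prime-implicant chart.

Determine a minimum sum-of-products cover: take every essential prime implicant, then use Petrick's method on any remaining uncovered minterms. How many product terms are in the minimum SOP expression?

Round 0: 000010 000100✓ 000101✓ 001011✓ 001100✓ 001101✓ 001110✓ 010001✓ 010011✓ 010100✓ 010110✓ 010111✓ 011000✓ 011101✓ 100011✓ 100101✓ 101001✓ 101010✓ 101011✓ 101100✓ 101110✓ 110000✓ 110110✓ 111000✓ 111011✓
Round 1: -00101 -01011 -01100✓ -01110✓ -10110 -11000 0-0100 0-1101 00-100✓ 00-101✓ 00010-✓ 0011-0✓ 00110-✓ 010-11 0100-1 0101-0 01011- 1-1011 10-011 101-10 1010-1 10101- 1011-0✓ 11-000
Round 2: -011-0 00-10-
PIs = {-00101, -01011, -011-0, -10110, -11000, 0-0100, 0-1101, 00-10-, 000010, 010-11, 0100-1, 0101-0, 01011-, 1-1011, 10-011, 101-10, 1010-1, 10101-, 11-000}
Coverage chart:
  m2: 000010 ←essential
  m4: 0-0100,00-10-
  m5: -00101,00-10-
  m11: -01011 ←essential
  m12: -011-0,00-10-
  m14: -011-0 ←essential
  m17: 0100-1 ←essential
  m19: 010-11,0100-1
  m20: 0-0100,0101-0
  m22: -10110,0101-0,01011-
  m23: 010-11,01011-
  m24: -11000 ←essential
  m29: 0-1101 ←essential
  m35: 10-011 ←essential
  m42: 101-10,10101-
  m43: -01011,1-1011,10-011,1010-1,10101-
  m44: -011-0 ←essential
  m46: -011-0,101-10
  m48: 11-000 ←essential
  m54: -10110 ←essential
  m56: -11000,11-000
  m59: 1-1011 ←essential
Essential: -01011, -011-0, -10110, -11000, 0-1101, 000010, 0100-1, 1-1011, 10-011, 11-000
Petrick residual → -00101, 0-0100, 010-11, 101-10
Min cover (14 terms): b'c'de'f + b'cd'ef + b'cdf' + bc'def' + bcd'e'f' + a'c'de'f' + a'cde'f + a'b'c'd'ef' + a'bc'ef + a'bc'd'f + acd'ef + ab'd'ef + ab'cef' + abd'e'f'

14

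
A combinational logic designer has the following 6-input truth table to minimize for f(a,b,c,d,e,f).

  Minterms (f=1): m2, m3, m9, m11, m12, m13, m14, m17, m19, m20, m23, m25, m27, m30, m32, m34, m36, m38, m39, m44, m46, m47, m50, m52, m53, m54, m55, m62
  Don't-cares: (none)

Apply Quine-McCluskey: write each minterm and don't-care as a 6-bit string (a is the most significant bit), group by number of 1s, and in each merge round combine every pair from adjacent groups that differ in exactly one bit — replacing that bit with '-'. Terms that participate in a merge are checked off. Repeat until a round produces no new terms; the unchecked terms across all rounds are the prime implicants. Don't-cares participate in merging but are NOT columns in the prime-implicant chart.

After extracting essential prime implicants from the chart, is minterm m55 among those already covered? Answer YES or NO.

Round 0: 000010✓ 000011✓ 001001✓ 001011✓ 001100✓ 001101✓ 001110✓ 010001✓ 010011✓ 010100✓ 010111✓ 011001✓ 011011✓ 011110✓ 100000✓ 100010✓ 100100✓ 100110✓ 100111✓ 101100✓ 101110✓ 101111✓ 110010✓ 110100✓ 110101✓ 110110✓ 110111✓ 111110✓
Round 1: -00010 -01100✓ -01110✓ -10100 -10111 -11110✓ 0-0011✓ 0-1001✓ 0-1011✓ 0-1110✓ 00-011✓ 00001- 001-01 0010-1✓ 0011-0✓ 00110- 01-001✓ 01-011✓ 010-11 0100-1✓ 0110-1✓ 1-0010✓ 1-0100✓ 1-0110✓ 1-0111✓ 1-1110✓ 10-100✓ 10-110✓ 10-111✓ 100-00✓ 100-10✓ 1000-0✓ 1001-0✓ 10011-✓ 1011-0✓ 10111-✓ 11-110✓ 110-10✓ 1101-0✓ 1101-1✓ 11010-✓ 11011-✓
Round 2: --1110 -011-0 0--011 0-10-1 01-0-1 1--110 1-0-10 1-01-0 1-011- 10-1-0 10-11- 100--0 1101--
PIs = {--1110, -00010, -011-0, -10100, -10111, 0--011, 0-10-1, 00001-, 001-01, 00110-, 01-0-1, 010-11, 1--110, 1-0-10, 1-01-0, 1-011-, 10-1-0, 10-11-, 100--0, 1101--}
Coverage chart:
  m2: -00010,00001-
  m3: 0--011,00001-
  m9: 0-10-1,001-01
  m11: 0--011,0-10-1
  m12: -011-0,00110-
  m13: 001-01,00110-
  m14: --1110,-011-0
  m17: 01-0-1 ←essential
  m19: 0--011,01-0-1,010-11
  m20: -10100 ←essential
  m23: -10111,010-11
  m25: 0-10-1,01-0-1
  m27: 0--011,0-10-1,01-0-1
  m30: --1110 ←essential
  m32: 100--0 ←essential
  m34: -00010,1-0-10,100--0
  m36: 1-01-0,10-1-0,100--0
  m38: 1--110,1-0-10,1-01-0,1-011-,10-1-0,10-11-,100--0
  m39: 1-011-,10-11-
  m44: -011-0,10-1-0
  m46: --1110,-011-0,1--110,10-1-0,10-11-
  m47: 10-11- ←essential
  m50: 1-0-10 ←essential
  m52: -10100,1-01-0,1101--
  m53: 1101-- ←essential
  m54: 1--110,1-0-10,1-01-0,1-011-,1101--
  m55: -10111,1-011-,1101--
  m62: --1110,1--110
Essential: --1110, -10100, 01-0-1, 1-0-10, 10-11-, 100--0, 1101--

YES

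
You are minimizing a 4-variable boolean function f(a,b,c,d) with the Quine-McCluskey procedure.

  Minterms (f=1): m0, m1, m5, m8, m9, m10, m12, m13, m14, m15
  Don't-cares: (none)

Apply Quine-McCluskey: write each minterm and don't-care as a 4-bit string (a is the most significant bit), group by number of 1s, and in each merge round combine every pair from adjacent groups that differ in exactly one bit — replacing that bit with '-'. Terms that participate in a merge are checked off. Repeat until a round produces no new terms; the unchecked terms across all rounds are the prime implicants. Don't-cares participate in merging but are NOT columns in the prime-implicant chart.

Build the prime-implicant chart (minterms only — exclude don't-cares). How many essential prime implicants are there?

4

[col 0] 0000*, 0001*, 0101*, 1000*, 1001*, 1010*, 1100*, 1101*, 1110*, 1111*
[col 1] -000*, -001*, -101*, 0-01*, 000-*, 1-00*, 1-01*, 1-10*, 10-0*, 100-*, 11-0*, 11-1*, 110-*, 111-*
[col 2] --01, -00-, 1--0, 1-0-, 11--
Prime implicants: --01, -00-, 1--0, 1-0-, 11--
PI chart (minterm → PIs covering it):
  0 | -00-  (sole → essential)
  1 | --01,-00-
  5 | --01  (sole → essential)
  8 | -00-,1--0,1-0-
  9 | --01,-00-,1-0-
  10 | 1--0  (sole → essential)
  12 | 1--0,1-0-,11--
  13 | --01,1-0-,11--
  14 | 1--0,11--
  15 | 11--  (sole → essential)
Essential prime implicants: --01, -00-, 1--0, 11--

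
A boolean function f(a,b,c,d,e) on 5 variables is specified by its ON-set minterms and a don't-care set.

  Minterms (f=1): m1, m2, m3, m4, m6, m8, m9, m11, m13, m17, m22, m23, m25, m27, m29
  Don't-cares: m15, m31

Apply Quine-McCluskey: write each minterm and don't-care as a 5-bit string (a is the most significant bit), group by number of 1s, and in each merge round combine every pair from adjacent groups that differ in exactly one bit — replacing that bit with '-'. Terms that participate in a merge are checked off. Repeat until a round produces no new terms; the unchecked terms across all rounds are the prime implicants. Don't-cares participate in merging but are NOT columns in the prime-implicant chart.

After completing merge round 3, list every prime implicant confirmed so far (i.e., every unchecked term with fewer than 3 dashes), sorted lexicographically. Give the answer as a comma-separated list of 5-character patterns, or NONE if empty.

[col 0] 00001*, 00010*, 00011*, 00100*, 00110*, 01000*, 01001*, 01011*, 01101*, 01111*, 10001*, 10110*, 10111*, 11001*, 11011*, 11101*, 11111*
[col 1] -0001*, -0110, -1001*, -1011*, -1101*, -1111*, 0-001*, 0-011*, 00-10, 000-1*, 0001-, 001-0, 01-01*, 01-11*, 010-1*, 0100-, 011-1*, 1-001*, 1-111, 1011-, 11-01*, 11-11*, 110-1*, 111-1*
[col 2] --001, -1-01*, -1-11*, -10-1*, -11-1*, 0-0-1, 01--1*, 11--1*
[col 3] -1--1
Prime implicants: --001, -0110, -1--1, 0-0-1, 00-10, 0001-, 001-0, 0100-, 1-111, 1011-

--001, -0110, 0-0-1, 00-10, 0001-, 001-0, 0100-, 1-111, 1011-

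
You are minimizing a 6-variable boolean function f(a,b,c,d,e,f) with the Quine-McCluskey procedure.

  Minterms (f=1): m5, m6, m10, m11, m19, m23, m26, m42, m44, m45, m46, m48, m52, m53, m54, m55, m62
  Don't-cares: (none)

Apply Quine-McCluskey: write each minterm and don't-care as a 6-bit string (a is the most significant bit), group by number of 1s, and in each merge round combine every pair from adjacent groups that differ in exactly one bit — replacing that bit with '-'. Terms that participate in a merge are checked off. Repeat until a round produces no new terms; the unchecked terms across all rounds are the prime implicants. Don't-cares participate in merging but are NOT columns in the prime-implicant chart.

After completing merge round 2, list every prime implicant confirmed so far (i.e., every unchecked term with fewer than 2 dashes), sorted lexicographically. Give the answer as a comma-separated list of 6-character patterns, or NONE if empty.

size-2^0 implicants → 000101  000110  001010(✓)  001011(✓)  010011(✓)  010111(✓)  011010(✓)  101010(✓)  101100(✓)  101101(✓)  101110(✓)  110000(✓)  110100(✓)  110101(✓)  110110(✓)  110111(✓)  111110(✓)
size-2^1 implicants → -01010  -10111  0-1010  00101-  010-11  1-1110  101-10  1011-0  10110-  11-110  110-00  1101-0(✓)  1101-1(✓)  11010-(✓)  11011-(✓)
size-2^2 implicants → 1101--
Unchecked terms (primes): -01010, -10111, 0-1010, 000101, 000110, 00101-, 010-11, 1-1110, 101-10, 1011-0, 10110-, 11-110, 110-00, 1101--

-01010, -10111, 0-1010, 000101, 000110, 00101-, 010-11, 1-1110, 101-10, 1011-0, 10110-, 11-110, 110-00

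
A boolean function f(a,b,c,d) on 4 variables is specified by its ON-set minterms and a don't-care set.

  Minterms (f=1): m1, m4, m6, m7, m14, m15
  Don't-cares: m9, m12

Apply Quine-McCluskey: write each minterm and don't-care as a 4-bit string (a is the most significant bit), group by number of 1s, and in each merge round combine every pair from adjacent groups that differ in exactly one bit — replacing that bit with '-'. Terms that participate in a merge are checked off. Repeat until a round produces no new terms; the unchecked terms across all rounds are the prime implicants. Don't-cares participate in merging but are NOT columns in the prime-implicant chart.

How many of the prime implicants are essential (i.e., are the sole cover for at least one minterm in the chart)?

3

size-2^0 implicants → 0001(✓)  0100(✓)  0110(✓)  0111(✓)  1001(✓)  1100(✓)  1110(✓)  1111(✓)
size-2^1 implicants → -001  -100(✓)  -110(✓)  -111(✓)  01-0(✓)  011-(✓)  11-0(✓)  111-(✓)
size-2^2 implicants → -1-0  -11-
Unchecked terms (primes): -001, -1-0, -11-
Minterm coverage:
  m1 ⊆ -001 [E]
  m4 ⊆ -1-0 [E]
  m6 ⊆ -1-0,-11-
  m7 ⊆ -11- [E]
  m14 ⊆ -1-0,-11-
  m15 ⊆ -11- [E]
E = {-001, -1-0, -11-}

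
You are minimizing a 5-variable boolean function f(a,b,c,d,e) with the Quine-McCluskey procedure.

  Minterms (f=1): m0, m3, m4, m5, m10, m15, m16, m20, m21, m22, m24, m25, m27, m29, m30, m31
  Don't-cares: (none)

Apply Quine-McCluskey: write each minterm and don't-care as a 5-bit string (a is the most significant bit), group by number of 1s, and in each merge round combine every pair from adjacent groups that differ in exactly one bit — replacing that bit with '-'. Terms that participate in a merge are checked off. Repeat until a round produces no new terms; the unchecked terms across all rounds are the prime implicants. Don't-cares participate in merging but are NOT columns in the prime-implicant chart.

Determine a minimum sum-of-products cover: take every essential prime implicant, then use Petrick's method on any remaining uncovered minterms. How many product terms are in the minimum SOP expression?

8

size-2^0 implicants → 00000(✓)  00011  00100(✓)  00101(✓)  01010  01111(✓)  10000(✓)  10100(✓)  10101(✓)  10110(✓)  11000(✓)  11001(✓)  11011(✓)  11101(✓)  11110(✓)  11111(✓)
size-2^1 implicants → -0000(✓)  -0100(✓)  -0101(✓)  -1111  00-00(✓)  0010-(✓)  1-000  1-101  1-110  10-00(✓)  101-0  1010-(✓)  11-01(✓)  11-11(✓)  110-1(✓)  1100-  111-1(✓)  1111-
size-2^2 implicants → -0-00  -010-  11--1
Unchecked terms (primes): -0-00, -010-, -1111, 00011, 01010, 1-000, 1-101, 1-110, 101-0, 11--1, 1100-, 1111-
Minterm coverage:
  m0 ⊆ -0-00 [E]
  m3 ⊆ 00011 [E]
  m4 ⊆ -0-00,-010-
  m5 ⊆ -010- [E]
  m10 ⊆ 01010 [E]
  m15 ⊆ -1111 [E]
  m16 ⊆ -0-00,1-000
  m20 ⊆ -0-00,-010-,101-0
  m21 ⊆ -010-,1-101
  m22 ⊆ 1-110,101-0
  m24 ⊆ 1-000,1100-
  m25 ⊆ 11--1,1100-
  m27 ⊆ 11--1 [E]
  m29 ⊆ 1-101,11--1
  m30 ⊆ 1-110,1111-
  m31 ⊆ -1111,11--1,1111-
E = {-0-00, -010-, -1111, 00011, 01010, 11--1}
Petrick residual → 1-000, 1-110
Cover = b'd'e' + b'cd' + bcde + a'b'c'de + a'bc'de' + ac'd'e' + acde' + abe  |cover|=8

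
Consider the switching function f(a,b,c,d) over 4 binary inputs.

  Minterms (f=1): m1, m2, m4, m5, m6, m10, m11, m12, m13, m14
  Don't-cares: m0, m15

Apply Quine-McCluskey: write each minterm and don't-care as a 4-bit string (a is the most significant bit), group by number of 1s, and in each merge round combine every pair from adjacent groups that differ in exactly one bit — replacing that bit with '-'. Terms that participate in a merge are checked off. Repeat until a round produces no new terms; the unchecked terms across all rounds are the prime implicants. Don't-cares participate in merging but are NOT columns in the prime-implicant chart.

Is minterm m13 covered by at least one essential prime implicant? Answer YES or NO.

NO

[col 0] 0000*, 0001*, 0010*, 0100*, 0101*, 0110*, 1010*, 1011*, 1100*, 1101*, 1110*, 1111*
[col 1] -010*, -100*, -101*, -110*, 0-00*, 0-01*, 0-10*, 00-0*, 000-*, 01-0*, 010-*, 1-10*, 1-11*, 101-*, 11-0*, 11-1*, 110-*, 111-*
[col 2] --10, -1-0, -10-, 0--0, 0-0-, 1-1-, 11--
Prime implicants: --10, -1-0, -10-, 0--0, 0-0-, 1-1-, 11--
PI chart (minterm → PIs covering it):
  1 | 0-0-  (sole → essential)
  2 | --10,0--0
  4 | -1-0,-10-,0--0,0-0-
  5 | -10-,0-0-
  6 | --10,-1-0,0--0
  10 | --10,1-1-
  11 | 1-1-  (sole → essential)
  12 | -1-0,-10-,11--
  13 | -10-,11--
  14 | --10,-1-0,1-1-,11--
Essential prime implicants: 0-0-, 1-1-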